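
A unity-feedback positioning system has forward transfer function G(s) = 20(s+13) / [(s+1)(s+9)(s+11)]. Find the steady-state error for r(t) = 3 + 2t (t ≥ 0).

G(s) has no factors of s in the denominator, so the system is type 0. By superposition:
  • 3: e_ss = 3/(1+K_p) with K_p=260/99 → 297/359.
  • 2t: a type-0 system cannot track it, e_ss → ∞.
The unbounded component dominates.

infinity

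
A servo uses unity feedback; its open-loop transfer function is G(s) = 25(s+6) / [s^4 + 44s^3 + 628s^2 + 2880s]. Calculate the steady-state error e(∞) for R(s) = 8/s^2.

The denominator has no term below 2880s — 1 pole at s=0, type 1.
K_v = lim_{s→0} s·G(s) = 25·6 / 2880 = 5/96.
e_ss = 8/K_v = 8/(5/96) = 153.6.

153.6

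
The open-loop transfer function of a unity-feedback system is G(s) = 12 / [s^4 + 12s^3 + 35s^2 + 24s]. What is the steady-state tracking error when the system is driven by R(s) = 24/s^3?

Factoring s from the denominator leaves a polynomial with constant term 24, so the system is type 1.
K_a = lim_{s→0} s^2·G(s) = 0; the steady-state error to this parabolic input grows without bound.

infinity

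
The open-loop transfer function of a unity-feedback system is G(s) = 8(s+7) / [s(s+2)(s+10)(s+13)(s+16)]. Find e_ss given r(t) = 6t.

G(s) has one factor of s in the denominator, so the system is type 1.
K_v = lim_{s→0} s·G(s) = 8·7 / (2·10·13·16) = 7/520.
e_ss = 6/K_v = 6/(7/520) = 3120/7.

3120/7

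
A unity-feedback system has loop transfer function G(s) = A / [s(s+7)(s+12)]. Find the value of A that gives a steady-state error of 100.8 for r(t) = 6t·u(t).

5

G(s) has one factor of s in the denominator, so the system is type 1.
K_v = lim_{s→0} s·G(s) = A / (7·12) = (1/84)·A.
e_ss = 6/K_v = 100.8 ⇒ K_v = 5/84 ⇒ A = (5/84)/(1/84) = 5.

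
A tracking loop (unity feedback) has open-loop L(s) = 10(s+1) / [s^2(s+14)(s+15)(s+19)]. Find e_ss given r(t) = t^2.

The open loop has two poles at the origin → type 2 system.
K_a = lim_{s→0} s^2·L(s) = 10·1 / (14·15·19) = 1/399.
r(t) = t^2 gives R(s) = 2/s^3.
e_ss = 2/K_a = 2/(1/399) = 798.

798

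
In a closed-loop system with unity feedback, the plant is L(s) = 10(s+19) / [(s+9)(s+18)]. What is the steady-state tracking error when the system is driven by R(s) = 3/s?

243/176

The open loop has no poles at the origin → type 0 system.
K_p = lim_{s→0} L(s) = 10·19 / (9·18) = 95/81.
e_ss = 3/(1 + K_p) = 3/(176/81) = 243/176.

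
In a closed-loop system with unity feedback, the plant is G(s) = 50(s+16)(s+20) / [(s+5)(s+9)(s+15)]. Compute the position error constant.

No free integrators in G(s): this is a type 0 system.
K_p = lim_{s→0} G(s) = 50·16·20 / (5·9·15) = 640/27.

640/27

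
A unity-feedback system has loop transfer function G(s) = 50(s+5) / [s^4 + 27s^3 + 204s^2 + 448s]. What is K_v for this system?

Lowest-order denominator term is 448s, so the open loop has 1 pole at the origin → type 1 system.
K_v = lim_{s→0} s·G(s) = 50·5 / 448 = 125/224.

125/224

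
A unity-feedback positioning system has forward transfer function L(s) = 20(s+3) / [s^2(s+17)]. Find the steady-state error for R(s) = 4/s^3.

17/15

Two free integrators in L(s): this is a type 2 system.
K_a = lim_{s→0} s^2·L(s) = 20·3 / (17) = 60/17.
r(t) = 2t^2 gives R(s) = 4/s^3.
e_ss = 4/K_a = 4/(60/17) = 17/15.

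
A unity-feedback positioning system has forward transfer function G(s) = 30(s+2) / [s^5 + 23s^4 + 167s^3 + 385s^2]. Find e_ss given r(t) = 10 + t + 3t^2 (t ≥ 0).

The denominator has no term below 385s^2 — 2 poles at s=0, type 2. By superposition:
  • 10: tracked with zero error.
  • t: tracked with zero error.
  • 3t^2: e_ss = 6/K_a with K_a=12/77 → 38.5.
Total e_ss = 38.5.

38.5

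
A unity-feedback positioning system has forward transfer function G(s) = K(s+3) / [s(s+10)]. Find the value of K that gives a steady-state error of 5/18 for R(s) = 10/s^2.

G(s) has one factor of s in the denominator, so the system is type 1.
K_v = lim_{s→0} s·G(s) = K·3 / (10) = 0.3·K.
e_ss = 10/K_v = 5/18 ⇒ K_v = 36 ⇒ K = 36/0.3 = 120.

120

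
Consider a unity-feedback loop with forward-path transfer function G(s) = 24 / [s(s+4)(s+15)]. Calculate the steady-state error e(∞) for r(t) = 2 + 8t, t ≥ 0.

20

The open loop has one pole at the origin → type 1 system. Treating each term separately:
  • 2: tracked with zero error.
  • 8t: e_ss = 8/K_v with K_v=0.4 → 20.
Total e_ss = 20.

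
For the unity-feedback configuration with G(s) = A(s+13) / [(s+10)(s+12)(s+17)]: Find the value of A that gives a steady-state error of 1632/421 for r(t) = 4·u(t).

5

G(s) has no factors of s in the denominator, so the system is type 0.
K_p = lim_{s→0} G(s) = A·13 / (10·12·17) = (13/2040)·A.
e_ss = 4/(1 + K_p) = 1632/421 ⇒ 1 + (13/2040)·A = 421/408 ⇒ A = 5.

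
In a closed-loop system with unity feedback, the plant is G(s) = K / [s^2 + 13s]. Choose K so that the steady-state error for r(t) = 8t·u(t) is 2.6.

40

The denominator has no term below 13s — 1 pole at s=0, type 1.
K_v = lim_{s→0} s·G(s) = K / 13 = (1/13)·K.
e_ss = 8/K_v = 2.6 ⇒ K_v = 40/13 ⇒ K = (40/13)/(1/13) = 40.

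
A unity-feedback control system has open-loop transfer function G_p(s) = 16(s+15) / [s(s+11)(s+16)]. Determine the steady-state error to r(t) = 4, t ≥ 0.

System type = 1 (one pole at s=0).
K_p = ∞ for a type-1 system; e_ss to a step is zero.

0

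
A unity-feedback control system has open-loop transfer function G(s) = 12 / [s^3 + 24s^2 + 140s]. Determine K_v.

3/35

Factoring s from the denominator leaves a polynomial with constant term 140, so the system is type 1.
K_v = lim_{s→0} s·G(s) = 12 / 140 = 3/35.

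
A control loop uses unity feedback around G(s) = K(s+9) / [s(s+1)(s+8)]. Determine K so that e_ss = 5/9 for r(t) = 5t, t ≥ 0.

8

One free integrator in G(s): this is a type 1 system.
K_v = lim_{s→0} s·G(s) = K·9 / (1·8) = 1.125·K.
e_ss = 5/K_v = 5/9 ⇒ K_v = 9 ⇒ K = 9/1.125 = 8.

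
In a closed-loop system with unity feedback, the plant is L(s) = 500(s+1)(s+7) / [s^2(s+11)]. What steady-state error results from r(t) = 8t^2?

System type = 2 (two poles at s=0).
K_a = lim_{s→0} s^2·L(s) = 500·1·7 / (11) = 3500/11.
r(t) = 8t^2 gives R(s) = 16/s^3.
e_ss = 16/K_a = 16/(3500/11) = 44/875.

44/875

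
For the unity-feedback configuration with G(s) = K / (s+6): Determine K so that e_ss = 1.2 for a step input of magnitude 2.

System type = 0 (no poles at s=0).
K_p = lim_{s→0} G(s) = K / (6) = (1/6)·K.
e_ss = 2/(1 + K_p) = 1.2 ⇒ 1 + (1/6)·K = 5/3 ⇒ K = 4.

4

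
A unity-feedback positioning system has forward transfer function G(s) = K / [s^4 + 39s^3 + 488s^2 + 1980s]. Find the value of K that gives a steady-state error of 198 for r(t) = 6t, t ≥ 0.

60

Factoring s from the denominator leaves a polynomial with constant term 1980, so the system is type 1.
K_v = lim_{s→0} s·G(s) = K / 1980 = (1/1980)·K.
e_ss = 6/K_v = 198 ⇒ K_v = 1/33 ⇒ K = (1/33)/(1/1980) = 60.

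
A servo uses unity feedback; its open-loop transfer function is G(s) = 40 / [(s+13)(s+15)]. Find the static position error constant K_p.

8/39

No free integrators in G(s): this is a type 0 system.
K_p = lim_{s→0} G(s) = 40 / (13·15) = 8/39.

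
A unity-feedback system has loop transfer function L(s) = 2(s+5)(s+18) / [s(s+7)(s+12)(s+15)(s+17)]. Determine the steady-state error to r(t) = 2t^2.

infinity

L(s) has one factor of s in the denominator, so the system is type 1.
For a type-1 system K_a = 0, so e_ss to a parabolic input is unbounded.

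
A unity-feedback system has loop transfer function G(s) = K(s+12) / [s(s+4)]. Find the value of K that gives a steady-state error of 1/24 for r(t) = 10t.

80

The open loop has one pole at the origin → type 1 system.
K_v = lim_{s→0} s·G(s) = K·12 / (4) = 3·K.
e_ss = 10/K_v = 1/24 ⇒ K_v = 240 ⇒ K = 240/3 = 80.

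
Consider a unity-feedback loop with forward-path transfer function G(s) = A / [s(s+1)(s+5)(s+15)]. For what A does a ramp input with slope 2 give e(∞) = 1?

150

G(s) has one factor of s in the denominator, so the system is type 1.
K_v = lim_{s→0} s·G(s) = A / (1·5·15) = (1/75)·A.
e_ss = 2/K_v = 1 ⇒ K_v = 2 ⇒ A = 2/(1/75) = 150.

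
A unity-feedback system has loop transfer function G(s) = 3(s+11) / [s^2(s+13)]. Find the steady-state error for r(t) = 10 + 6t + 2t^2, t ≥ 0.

52/33

System type = 2 (two poles at s=0). Treating each term separately:
  • 10: tracked with zero error.
  • 6t: tracked with zero error.
  • 2t^2: e_ss = 4/K_a with K_a=33/13 → 52/33.
Total e_ss = 52/33.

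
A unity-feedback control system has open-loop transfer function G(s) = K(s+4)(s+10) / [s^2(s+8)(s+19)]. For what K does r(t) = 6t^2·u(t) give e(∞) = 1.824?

The open loop has two poles at the origin → type 2 system.
K_a = lim_{s→0} s^2·G(s) = K·4·10 / (8·19) = (5/19)·K.
e_ss = 12/K_a = 1.824 ⇒ K_a = 125/19 ⇒ K = (125/19)/(5/19) = 25.

25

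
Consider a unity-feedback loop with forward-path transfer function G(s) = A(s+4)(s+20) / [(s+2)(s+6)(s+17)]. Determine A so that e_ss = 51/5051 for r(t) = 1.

250

G(s) has no factors of s in the denominator, so the system is type 0.
K_p = lim_{s→0} G(s) = A·4·20 / (2·6·17) = (20/51)·A.
e_ss = 1/(1 + K_p) = 51/5051 ⇒ 1 + (20/51)·A = 5051/51 ⇒ A = 250.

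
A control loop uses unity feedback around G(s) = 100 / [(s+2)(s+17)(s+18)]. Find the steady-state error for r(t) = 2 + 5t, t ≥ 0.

No free integrators in G(s): this is a type 0 system. By superposition:
  • 2: e_ss = 2/(1+K_p) with K_p=25/153 → 153/89.
  • 5t: a type-0 system cannot track it, e_ss → ∞.
The unbounded component dominates.

infinity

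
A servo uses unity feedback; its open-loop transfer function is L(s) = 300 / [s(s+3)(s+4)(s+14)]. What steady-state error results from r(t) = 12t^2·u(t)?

infinity

One free integrator in L(s): this is a type 1 system.
For a type-1 system K_a = 0, so e_ss to a parabolic input is unbounded.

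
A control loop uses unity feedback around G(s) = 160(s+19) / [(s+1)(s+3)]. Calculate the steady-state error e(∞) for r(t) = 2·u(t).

6/3043

System type = 0 (no poles at s=0).
K_p = lim_{s→0} G(s) = 160·19 / (1·3) = 3040/3.
e_ss = 2/(1 + K_p) = 2/(3043/3) = 6/3043.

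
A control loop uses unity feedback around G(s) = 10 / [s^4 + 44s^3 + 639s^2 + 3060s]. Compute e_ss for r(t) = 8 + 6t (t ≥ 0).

1836

The denominator has no term below 3060s — 1 pole at s=0, type 1. Treating each term separately:
  • 8: tracked with zero error.
  • 6t: e_ss = 6/K_v with K_v=1/306 → 1836.
Total e_ss = 1836.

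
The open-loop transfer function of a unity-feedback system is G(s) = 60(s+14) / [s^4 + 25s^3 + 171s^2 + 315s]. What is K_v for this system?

8/3

Factoring s from the denominator leaves a polynomial with constant term 315, so the system is type 1.
K_v = lim_{s→0} s·G(s) = 60·14 / 315 = 8/3.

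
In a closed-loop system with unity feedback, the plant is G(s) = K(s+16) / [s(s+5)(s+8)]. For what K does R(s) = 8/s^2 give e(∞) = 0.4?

System type = 1 (one pole at s=0).
K_v = lim_{s→0} s·G(s) = K·16 / (5·8) = 0.4·K.
e_ss = 8/K_v = 0.4 ⇒ K_v = 20 ⇒ K = 20/0.4 = 50.

50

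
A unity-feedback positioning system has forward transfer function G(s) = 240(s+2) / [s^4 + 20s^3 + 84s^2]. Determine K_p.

infinity

K_p = lim_{s→0} G(s); with 2 poles at the origin the limit diverges, so K_p = ∞.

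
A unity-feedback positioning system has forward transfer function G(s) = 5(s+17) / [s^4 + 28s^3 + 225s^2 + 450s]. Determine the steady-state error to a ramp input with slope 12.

1080/17

Factoring s from the denominator leaves a polynomial with constant term 450, so the system is type 1.
K_v = lim_{s→0} s·G(s) = 5·17 / 450 = 17/90.
e_ss = 12/K_v = 12/(17/90) = 1080/17.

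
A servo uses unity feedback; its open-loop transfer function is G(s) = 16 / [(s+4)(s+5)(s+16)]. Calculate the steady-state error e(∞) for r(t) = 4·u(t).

80/21

The open loop has no poles at the origin → type 0 system.
K_p = lim_{s→0} G(s) = 16 / (4·5·16) = 0.05.
e_ss = 4/(1 + K_p) = 4/1.05 = 80/21.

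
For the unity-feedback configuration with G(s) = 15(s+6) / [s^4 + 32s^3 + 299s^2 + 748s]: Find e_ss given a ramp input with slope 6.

748/15

Factoring s from the denominator leaves a polynomial with constant term 748, so the system is type 1.
K_v = lim_{s→0} s·G(s) = 15·6 / 748 = 45/374.
e_ss = 6/K_v = 6/(45/374) = 748/15.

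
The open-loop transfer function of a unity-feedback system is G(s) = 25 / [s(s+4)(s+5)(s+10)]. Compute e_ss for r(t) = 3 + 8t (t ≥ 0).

G(s) has one factor of s in the denominator, so the system is type 1. Treating each term separately:
  • 3: tracked with zero error.
  • 8t: e_ss = 8/K_v with K_v=0.125 → 64.
Total e_ss = 64.

64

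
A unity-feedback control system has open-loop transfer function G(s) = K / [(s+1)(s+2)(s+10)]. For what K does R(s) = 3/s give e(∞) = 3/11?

200

G(s) has no factors of s in the denominator, so the system is type 0.
K_p = lim_{s→0} G(s) = K / (1·2·10) = 0.05·K.
e_ss = 3/(1 + K_p) = 3/11 ⇒ 1 + 0.05·K = 11 ⇒ K = 200.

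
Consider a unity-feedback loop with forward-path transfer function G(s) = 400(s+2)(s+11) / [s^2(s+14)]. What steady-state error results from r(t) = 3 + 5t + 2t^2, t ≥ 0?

G(s) has two factors of s in the denominator, so the system is type 2. Taking each input component in turn:
  • 3: tracked with zero error.
  • 5t: tracked with zero error.
  • 2t^2: e_ss = 4/K_a with K_a=4400/7 → 7/1100.
Total e_ss = 7/1100.

7/1100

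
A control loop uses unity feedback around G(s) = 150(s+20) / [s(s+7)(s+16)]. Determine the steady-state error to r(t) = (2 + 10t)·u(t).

28/75

The open loop has one pole at the origin → type 1 system. Treating each term separately:
  • 2: tracked with zero error.
  • 10t: e_ss = 10/K_v with K_v=375/14 → 28/75.
Total e_ss = 28/75.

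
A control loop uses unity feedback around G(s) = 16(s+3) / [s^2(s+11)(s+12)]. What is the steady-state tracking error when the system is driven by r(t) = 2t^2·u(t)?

11

The open loop has two poles at the origin → type 2 system.
K_a = lim_{s→0} s^2·G(s) = 16·3 / (11·12) = 4/11.
r(t) = 2t^2 gives R(s) = 4/s^3.
e_ss = 4/K_a = 4/(4/11) = 11.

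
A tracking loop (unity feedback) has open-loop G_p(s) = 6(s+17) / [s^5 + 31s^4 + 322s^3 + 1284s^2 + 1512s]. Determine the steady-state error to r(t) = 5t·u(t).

1260/17

Lowest-order denominator term is 1512s, so the open loop has 1 pole at the origin → type 1 system.
K_v = lim_{s→0} s·G_p(s) = 6·17 / 1512 = 17/252.
e_ss = 5/K_v = 5/(17/252) = 1260/17.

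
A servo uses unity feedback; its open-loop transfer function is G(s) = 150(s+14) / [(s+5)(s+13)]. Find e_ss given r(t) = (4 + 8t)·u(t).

The open loop has no poles at the origin → type 0 system. Treating each term separately:
  • 4: e_ss = 4/(1+K_p) with K_p=420/13 → 52/433.
  • 8t: a type-0 system cannot track it, e_ss → ∞.
The unbounded component dominates.

infinity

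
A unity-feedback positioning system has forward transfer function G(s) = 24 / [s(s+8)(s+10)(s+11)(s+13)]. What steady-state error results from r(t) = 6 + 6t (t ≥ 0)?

G(s) has one factor of s in the denominator, so the system is type 1. Taking each input component in turn:
  • 6: tracked with zero error.
  • 6t: e_ss = 6/K_v with K_v=3/1430 → 2860.
Total e_ss = 2860.

2860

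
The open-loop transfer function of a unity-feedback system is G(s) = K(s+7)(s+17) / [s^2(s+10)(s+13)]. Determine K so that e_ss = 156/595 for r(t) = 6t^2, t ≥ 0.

The open loop has two poles at the origin → type 2 system.
K_a = lim_{s→0} s^2·G(s) = K·7·17 / (10·13) = (119/130)·K.
e_ss = 12/K_a = 156/595 ⇒ K_a = 595/13 ⇒ K = (595/13)/(119/130) = 50.

50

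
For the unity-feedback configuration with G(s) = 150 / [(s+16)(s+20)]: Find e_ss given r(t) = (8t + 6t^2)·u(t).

System type = 0 (no poles at s=0). Treating each term separately:
  • 8t: a type-0 system cannot track it, e_ss → ∞.
  • 6t^2: a type-0 system cannot track it, e_ss → ∞.
The unbounded component dominates.

infinity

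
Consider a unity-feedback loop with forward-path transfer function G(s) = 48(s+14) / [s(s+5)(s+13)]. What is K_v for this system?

672/65

G(s) has one factor of s in the denominator, so the system is type 1.
K_v = lim_{s→0} s·G(s) = 48·14 / (5·13) = 672/65.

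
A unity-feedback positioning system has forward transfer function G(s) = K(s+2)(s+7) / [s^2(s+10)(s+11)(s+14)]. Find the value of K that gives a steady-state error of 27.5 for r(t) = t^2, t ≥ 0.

8

The open loop has two poles at the origin → type 2 system.
K_a = lim_{s→0} s^2·G(s) = K·2·7 / (10·11·14) = (1/110)·K.
e_ss = 2/K_a = 27.5 ⇒ K_a = 4/55 ⇒ K = (4/55)/(1/110) = 8.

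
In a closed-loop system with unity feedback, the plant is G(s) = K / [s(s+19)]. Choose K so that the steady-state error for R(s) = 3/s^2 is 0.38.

150

The open loop has one pole at the origin → type 1 system.
K_v = lim_{s→0} s·G(s) = K / (19) = (1/19)·K.
e_ss = 3/K_v = 0.38 ⇒ K_v = 150/19 ⇒ K = (150/19)/(1/19) = 150.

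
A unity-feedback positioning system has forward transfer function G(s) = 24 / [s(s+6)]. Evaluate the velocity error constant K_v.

G(s) has one factor of s in the denominator, so the system is type 1.
K_v = lim_{s→0} s·G(s) = 24 / (6) = 4.

4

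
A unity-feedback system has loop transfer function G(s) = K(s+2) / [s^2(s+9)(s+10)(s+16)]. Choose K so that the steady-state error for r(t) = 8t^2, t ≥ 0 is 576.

20

The open loop has two poles at the origin → type 2 system.
K_a = lim_{s→0} s^2·G(s) = K·2 / (9·10·16) = (1/720)·K.
e_ss = 16/K_a = 576 ⇒ K_a = 1/36 ⇒ K = (1/36)/(1/720) = 20.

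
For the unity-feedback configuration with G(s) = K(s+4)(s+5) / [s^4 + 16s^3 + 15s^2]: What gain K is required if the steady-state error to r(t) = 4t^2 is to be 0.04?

150

Factoring s^2 from the denominator leaves a polynomial with constant term 15, so the system is type 2.
K_a = lim_{s→0} s^2·G(s) = K·4·5 / 15 = (4/3)·K.
e_ss = 8/K_a = 0.04 ⇒ K_a = 200 ⇒ K = 200/(4/3) = 150.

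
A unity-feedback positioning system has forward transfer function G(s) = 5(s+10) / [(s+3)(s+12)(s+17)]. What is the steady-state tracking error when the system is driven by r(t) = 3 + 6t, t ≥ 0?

No free integrators in G(s): this is a type 0 system. Taking each input component in turn:
  • 3: e_ss = 3/(1+K_p) with K_p=25/306 → 918/331.
  • 6t: a type-0 system cannot track it, e_ss → ∞.
The unbounded component dominates.

infinity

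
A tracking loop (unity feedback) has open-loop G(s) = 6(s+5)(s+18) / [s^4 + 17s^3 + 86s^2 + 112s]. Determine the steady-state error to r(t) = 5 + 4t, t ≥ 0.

112/135

Factoring s from the denominator leaves a polynomial with constant term 112, so the system is type 1. By superposition:
  • 5: tracked with zero error.
  • 4t: e_ss = 4/K_v with K_v=135/28 → 112/135.
Total e_ss = 112/135.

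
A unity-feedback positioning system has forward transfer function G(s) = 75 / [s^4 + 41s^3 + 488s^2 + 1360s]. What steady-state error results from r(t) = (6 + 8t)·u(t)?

2176/15

Lowest-order denominator term is 1360s, so the open loop has 1 pole at the origin → type 1 system. Taking each input component in turn:
  • 6: tracked with zero error.
  • 8t: e_ss = 8/K_v with K_v=15/272 → 2176/15.
Total e_ss = 2176/15.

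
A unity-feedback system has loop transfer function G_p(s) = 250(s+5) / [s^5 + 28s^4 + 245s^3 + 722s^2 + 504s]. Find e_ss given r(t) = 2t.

The denominator has no term below 504s — 1 pole at s=0, type 1.
K_v = lim_{s→0} s·G_p(s) = 250·5 / 504 = 625/252.
e_ss = 2/K_v = 2/(625/252) = 0.8064.

0.8064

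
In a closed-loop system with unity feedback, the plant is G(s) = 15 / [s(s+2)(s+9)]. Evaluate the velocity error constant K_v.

5/6

One free integrator in G(s): this is a type 1 system.
K_v = lim_{s→0} s·G(s) = 15 / (2·9) = 5/6.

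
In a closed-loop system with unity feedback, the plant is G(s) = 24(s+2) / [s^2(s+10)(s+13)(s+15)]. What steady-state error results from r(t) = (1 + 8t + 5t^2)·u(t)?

System type = 2 (two poles at s=0). Taking each input component in turn:
  • 1: tracked with zero error.
  • 8t: tracked with zero error.
  • 5t^2: e_ss = 10/K_a with K_a=8/325 → 406.25.
Total e_ss = 406.25.

406.25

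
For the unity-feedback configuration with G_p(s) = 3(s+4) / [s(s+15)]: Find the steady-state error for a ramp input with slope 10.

G_p(s) has one factor of s in the denominator, so the system is type 1.
K_v = lim_{s→0} s·G_p(s) = 3·4 / (15) = 0.8.
e_ss = 10/K_v = 10/0.8 = 12.5.

12.5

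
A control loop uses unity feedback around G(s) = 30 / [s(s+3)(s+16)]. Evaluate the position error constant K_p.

infinity

K_p = lim_{s→0} G(s); with 1 pole at the origin the limit diverges, so K_p = ∞.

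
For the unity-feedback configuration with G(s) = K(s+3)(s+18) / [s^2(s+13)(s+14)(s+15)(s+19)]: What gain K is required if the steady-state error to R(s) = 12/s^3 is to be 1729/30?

G(s) has two factors of s in the denominator, so the system is type 2.
K_a = lim_{s→0} s^2·G(s) = K·3·18 / (13·14·15·19) = (9/8645)·K.
e_ss = 12/K_a = 1729/30 ⇒ K_a = 360/1729 ⇒ K = (360/1729)/(9/8645) = 200.

200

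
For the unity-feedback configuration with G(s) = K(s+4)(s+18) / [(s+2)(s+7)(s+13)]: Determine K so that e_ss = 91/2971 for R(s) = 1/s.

80

The open loop has no poles at the origin → type 0 system.
K_p = lim_{s→0} G(s) = K·4·18 / (2·7·13) = (36/91)·K.
e_ss = 1/(1 + K_p) = 91/2971 ⇒ 1 + (36/91)·K = 2971/91 ⇒ K = 80.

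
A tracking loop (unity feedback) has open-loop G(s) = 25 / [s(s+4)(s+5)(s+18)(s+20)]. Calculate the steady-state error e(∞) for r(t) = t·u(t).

The open loop has one pole at the origin → type 1 system.
K_v = lim_{s→0} s·G(s) = 25 / (4·5·18·20) = 1/288.
e_ss = 1/K_v = 1/(1/288) = 288.

288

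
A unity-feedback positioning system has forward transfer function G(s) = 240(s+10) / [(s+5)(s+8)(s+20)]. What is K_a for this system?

No free integrators in G(s): this is a type 0 system.
K_a = lim_{s→0} s^2·G(s) = 0 (the extra factor of s kills the finite limit).

0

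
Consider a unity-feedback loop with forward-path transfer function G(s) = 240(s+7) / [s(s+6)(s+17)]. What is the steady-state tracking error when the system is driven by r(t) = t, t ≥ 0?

17/280

The open loop has one pole at the origin → type 1 system.
K_v = lim_{s→0} s·G(s) = 240·7 / (6·17) = 280/17.
e_ss = 1/K_v = 1/(280/17) = 17/280.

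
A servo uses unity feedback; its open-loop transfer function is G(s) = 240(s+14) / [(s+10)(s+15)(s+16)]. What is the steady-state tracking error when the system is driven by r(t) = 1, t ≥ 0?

5/12

System type = 0 (no poles at s=0).
K_p = lim_{s→0} G(s) = 240·14 / (10·15·16) = 1.4.
e_ss = 1/(1 + K_p) = 1/2.4 = 5/12.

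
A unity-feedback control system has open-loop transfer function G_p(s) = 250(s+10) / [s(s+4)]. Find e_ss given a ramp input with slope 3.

One free integrator in G_p(s): this is a type 1 system.
K_v = lim_{s→0} s·G_p(s) = 250·10 / (4) = 625.
e_ss = 3/K_v = 3/625 = 0.0048.

0.0048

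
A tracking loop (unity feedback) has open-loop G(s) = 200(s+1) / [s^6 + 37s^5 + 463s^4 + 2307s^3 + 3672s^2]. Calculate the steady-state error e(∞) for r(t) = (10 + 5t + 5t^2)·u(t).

Lowest-order denominator term is 3672s^2, so the open loop has 2 poles at the origin → type 2 system. Treating each term separately:
  • 10: tracked with zero error.
  • 5t: tracked with zero error.
  • 5t^2: e_ss = 10/K_a with K_a=25/459 → 183.6.
Total e_ss = 183.6.

183.6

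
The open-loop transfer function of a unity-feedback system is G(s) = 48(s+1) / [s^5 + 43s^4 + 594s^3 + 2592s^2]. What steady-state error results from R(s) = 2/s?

0

Lowest-order denominator term is 2592s^2, so the open loop has 2 poles at the origin → type 2 system.
K_p = ∞ for a type-2 system; e_ss to a step is zero.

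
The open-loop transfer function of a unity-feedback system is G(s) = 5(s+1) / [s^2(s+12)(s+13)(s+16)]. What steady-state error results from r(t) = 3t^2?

Two free integrators in G(s): this is a type 2 system.
K_a = lim_{s→0} s^2·G(s) = 5·1 / (12·13·16) = 5/2496.
r(t) = 3t^2 gives R(s) = 6/s^3.
e_ss = 6/K_a = 6/(5/2496) = 2995.2.

2995.2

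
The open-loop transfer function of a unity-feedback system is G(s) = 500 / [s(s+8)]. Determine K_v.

62.5

The open loop has one pole at the origin → type 1 system.
K_v = lim_{s→0} s·G(s) = 500 / (8) = 62.5.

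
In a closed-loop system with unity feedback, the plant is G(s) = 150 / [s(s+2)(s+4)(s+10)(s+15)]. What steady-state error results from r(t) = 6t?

One free integrator in G(s): this is a type 1 system.
K_v = lim_{s→0} s·G(s) = 150 / (2·4·10·15) = 0.125.
e_ss = 6/K_v = 6/0.125 = 48.

48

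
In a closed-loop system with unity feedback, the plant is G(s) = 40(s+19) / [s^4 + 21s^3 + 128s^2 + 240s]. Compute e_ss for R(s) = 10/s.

0

The denominator has no term below 240s — 1 pole at s=0, type 1.
A type-1 system has K_p = ∞, so it tracks a step input with zero steady-state error.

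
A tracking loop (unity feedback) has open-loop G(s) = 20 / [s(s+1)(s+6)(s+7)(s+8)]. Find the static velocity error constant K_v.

5/84

One free integrator in G(s): this is a type 1 system.
K_v = lim_{s→0} s·G(s) = 20 / (1·6·7·8) = 5/84.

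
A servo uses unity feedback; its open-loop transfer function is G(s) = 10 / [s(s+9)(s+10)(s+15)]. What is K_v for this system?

1/135

G(s) has one factor of s in the denominator, so the system is type 1.
K_v = lim_{s→0} s·G(s) = 10 / (9·10·15) = 1/135.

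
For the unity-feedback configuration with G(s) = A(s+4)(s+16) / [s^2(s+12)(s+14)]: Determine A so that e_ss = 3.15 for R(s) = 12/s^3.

Two free integrators in G(s): this is a type 2 system.
K_a = lim_{s→0} s^2·G(s) = A·4·16 / (12·14) = (8/21)·A.
e_ss = 12/K_a = 3.15 ⇒ K_a = 80/21 ⇒ A = (80/21)/(8/21) = 10.

10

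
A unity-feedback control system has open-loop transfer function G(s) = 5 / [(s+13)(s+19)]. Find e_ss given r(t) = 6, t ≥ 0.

The open loop has no poles at the origin → type 0 system.
K_p = lim_{s→0} G(s) = 5 / (13·19) = 5/247.
e_ss = 6/(1 + K_p) = 6/(252/247) = 247/42.

247/42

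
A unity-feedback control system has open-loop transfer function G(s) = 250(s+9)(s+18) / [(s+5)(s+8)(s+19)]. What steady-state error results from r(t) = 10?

No free integrators in G(s): this is a type 0 system.
K_p = lim_{s→0} G(s) = 250·9·18 / (5·8·19) = 2025/38.
e_ss = 10/(1 + K_p) = 10/(2063/38) = 380/2063.

380/2063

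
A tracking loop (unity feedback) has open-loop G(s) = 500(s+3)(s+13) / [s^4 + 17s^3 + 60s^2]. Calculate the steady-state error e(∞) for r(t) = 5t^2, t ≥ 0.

2/65

Factoring s^2 from the denominator leaves a polynomial with constant term 60, so the system is type 2.
K_a = lim_{s→0} s^2·G(s) = 500·3·13 / 60 = 325.
r(t) = 5t^2 gives R(s) = 10/s^3.
e_ss = 10/K_a = 10/325 = 2/65.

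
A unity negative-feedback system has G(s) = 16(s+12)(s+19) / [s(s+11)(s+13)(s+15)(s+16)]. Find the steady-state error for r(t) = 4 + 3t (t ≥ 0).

2145/76

System type = 1 (one pole at s=0). Treating each term separately:
  • 4: tracked with zero error.
  • 3t: e_ss = 3/K_v with K_v=76/715 → 2145/76.
Total e_ss = 2145/76.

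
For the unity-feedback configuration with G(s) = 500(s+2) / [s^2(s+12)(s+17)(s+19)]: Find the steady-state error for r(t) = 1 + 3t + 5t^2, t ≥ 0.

38.76

System type = 2 (two poles at s=0). Treating each term separately:
  • 1: tracked with zero error.
  • 3t: tracked with zero error.
  • 5t^2: e_ss = 10/K_a with K_a=250/969 → 38.76.
Total e_ss = 38.76.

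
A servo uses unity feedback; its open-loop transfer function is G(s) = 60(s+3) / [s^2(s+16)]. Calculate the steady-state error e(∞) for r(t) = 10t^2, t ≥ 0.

System type = 2 (two poles at s=0).
K_a = lim_{s→0} s^2·G(s) = 60·3 / (16) = 11.25.
r(t) = 10t^2 gives R(s) = 20/s^3.
e_ss = 20/K_a = 20/11.25 = 16/9.

16/9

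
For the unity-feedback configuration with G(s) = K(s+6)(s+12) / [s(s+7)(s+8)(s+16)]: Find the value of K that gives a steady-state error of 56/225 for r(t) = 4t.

200

G(s) has one factor of s in the denominator, so the system is type 1.
K_v = lim_{s→0} s·G(s) = K·6·12 / (7·8·16) = (9/112)·K.
e_ss = 4/K_v = 56/225 ⇒ K_v = 225/14 ⇒ K = (225/14)/(9/112) = 200.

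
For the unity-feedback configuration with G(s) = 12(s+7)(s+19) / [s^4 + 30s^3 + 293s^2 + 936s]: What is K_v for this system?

Lowest-order denominator term is 936s, so the open loop has 1 pole at the origin → type 1 system.
K_v = lim_{s→0} s·G(s) = 12·7·19 / 936 = 133/78.

133/78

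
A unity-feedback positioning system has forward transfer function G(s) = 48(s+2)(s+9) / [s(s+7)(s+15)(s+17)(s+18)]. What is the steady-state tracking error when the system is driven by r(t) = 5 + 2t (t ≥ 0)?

74.375

G(s) has one factor of s in the denominator, so the system is type 1. Treating each term separately:
  • 5: tracked with zero error.
  • 2t: e_ss = 2/K_v with K_v=16/595 → 74.375.
Total e_ss = 74.375.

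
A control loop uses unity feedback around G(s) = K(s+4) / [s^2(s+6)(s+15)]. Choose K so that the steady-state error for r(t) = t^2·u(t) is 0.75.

60

Two free integrators in G(s): this is a type 2 system.
K_a = lim_{s→0} s^2·G(s) = K·4 / (6·15) = (2/45)·K.
e_ss = 2/K_a = 0.75 ⇒ K_a = 8/3 ⇒ K = (8/3)/(2/45) = 60.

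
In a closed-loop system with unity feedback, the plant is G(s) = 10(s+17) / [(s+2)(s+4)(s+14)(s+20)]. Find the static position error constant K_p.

17/224

System type = 0 (no poles at s=0).
K_p = lim_{s→0} G(s) = 10·17 / (2·4·14·20) = 17/224.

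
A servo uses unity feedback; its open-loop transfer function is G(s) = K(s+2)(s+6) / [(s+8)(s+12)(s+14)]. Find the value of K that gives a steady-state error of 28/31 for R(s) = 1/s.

No free integrators in G(s): this is a type 0 system.
K_p = lim_{s→0} G(s) = K·2·6 / (8·12·14) = (1/112)·K.
e_ss = 1/(1 + K_p) = 28/31 ⇒ 1 + (1/112)·K = 31/28 ⇒ K = 12.

12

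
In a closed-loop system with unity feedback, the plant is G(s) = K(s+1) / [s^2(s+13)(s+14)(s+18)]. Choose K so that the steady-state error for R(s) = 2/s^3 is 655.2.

10

Two free integrators in G(s): this is a type 2 system.
K_a = lim_{s→0} s^2·G(s) = K·1 / (13·14·18) = (1/3276)·K.
e_ss = 2/K_a = 655.2 ⇒ K_a = 5/1638 ⇒ K = (5/1638)/(1/3276) = 10.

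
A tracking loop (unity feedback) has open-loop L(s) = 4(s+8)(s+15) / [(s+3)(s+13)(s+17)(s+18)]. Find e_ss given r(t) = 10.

19890/2069

L(s) has no factors of s in the denominator, so the system is type 0.
K_p = lim_{s→0} L(s) = 4·8·15 / (3·13·17·18) = 80/1989.
e_ss = 10/(1 + K_p) = 10/(2069/1989) = 19890/2069.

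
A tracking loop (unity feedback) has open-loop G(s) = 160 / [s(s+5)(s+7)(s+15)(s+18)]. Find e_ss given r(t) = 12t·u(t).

System type = 1 (one pole at s=0).
K_v = lim_{s→0} s·G(s) = 160 / (5·7·15·18) = 16/945.
e_ss = 12/K_v = 12/(16/945) = 708.75.

708.75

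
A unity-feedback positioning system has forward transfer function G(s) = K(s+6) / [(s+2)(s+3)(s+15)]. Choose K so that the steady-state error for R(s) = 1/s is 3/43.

The open loop has no poles at the origin → type 0 system.
K_p = lim_{s→0} G(s) = K·6 / (2·3·15) = (1/15)·K.
e_ss = 1/(1 + K_p) = 3/43 ⇒ 1 + (1/15)·K = 43/3 ⇒ K = 200.

200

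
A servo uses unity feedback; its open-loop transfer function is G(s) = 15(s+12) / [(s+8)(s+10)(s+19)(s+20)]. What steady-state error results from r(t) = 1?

The open loop has no poles at the origin → type 0 system.
K_p = lim_{s→0} G(s) = 15·12 / (8·10·19·20) = 9/1520.
e_ss = 1/(1 + K_p) = 1/(1529/1520) = 1520/1529.

1520/1529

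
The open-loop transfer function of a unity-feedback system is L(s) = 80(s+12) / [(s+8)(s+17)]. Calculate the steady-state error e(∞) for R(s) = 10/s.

170/137

L(s) has no factors of s in the denominator, so the system is type 0.
K_p = lim_{s→0} L(s) = 80·12 / (8·17) = 120/17.
e_ss = 10/(1 + K_p) = 10/(137/17) = 170/137.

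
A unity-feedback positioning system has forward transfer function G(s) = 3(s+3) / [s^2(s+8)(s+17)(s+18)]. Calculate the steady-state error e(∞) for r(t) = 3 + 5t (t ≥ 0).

0

System type = 2 (two poles at s=0). Taking each input component in turn:
  • 3: tracked with zero error.
  • 5t: tracked with zero error.
Total e_ss = 0.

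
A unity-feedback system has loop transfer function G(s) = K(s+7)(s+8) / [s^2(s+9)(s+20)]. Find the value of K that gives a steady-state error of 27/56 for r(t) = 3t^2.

G(s) has two factors of s in the denominator, so the system is type 2.
K_a = lim_{s→0} s^2·G(s) = K·7·8 / (9·20) = (14/45)·K.
e_ss = 6/K_a = 27/56 ⇒ K_a = 112/9 ⇒ K = (112/9)/(14/45) = 40.

40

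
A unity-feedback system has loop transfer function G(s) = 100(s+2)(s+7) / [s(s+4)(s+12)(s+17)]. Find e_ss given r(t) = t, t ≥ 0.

G(s) has one factor of s in the denominator, so the system is type 1.
K_v = lim_{s→0} s·G(s) = 100·2·7 / (4·12·17) = 175/102.
e_ss = 1/K_v = 1/(175/102) = 102/175.

102/175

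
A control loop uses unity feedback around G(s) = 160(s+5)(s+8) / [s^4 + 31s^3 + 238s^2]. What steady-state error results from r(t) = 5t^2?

119/320

Factoring s^2 from the denominator leaves a polynomial with constant term 238, so the system is type 2.
K_a = lim_{s→0} s^2·G(s) = 160·5·8 / 238 = 3200/119.
r(t) = 5t^2 gives R(s) = 10/s^3.
e_ss = 10/K_a = 10/(3200/119) = 119/320.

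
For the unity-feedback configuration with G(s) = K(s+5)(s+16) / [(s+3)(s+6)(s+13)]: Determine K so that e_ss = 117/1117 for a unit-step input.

System type = 0 (no poles at s=0).
K_p = lim_{s→0} G(s) = K·5·16 / (3·6·13) = (40/117)·K.
e_ss = 1/(1 + K_p) = 117/1117 ⇒ 1 + (40/117)·K = 1117/117 ⇒ K = 25.

25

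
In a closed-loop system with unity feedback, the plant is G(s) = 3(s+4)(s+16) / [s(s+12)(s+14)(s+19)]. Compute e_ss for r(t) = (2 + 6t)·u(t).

G(s) has one factor of s in the denominator, so the system is type 1. Taking each input component in turn:
  • 2: tracked with zero error.
  • 6t: e_ss = 6/K_v with K_v=8/133 → 99.75.
Total e_ss = 99.75.

99.75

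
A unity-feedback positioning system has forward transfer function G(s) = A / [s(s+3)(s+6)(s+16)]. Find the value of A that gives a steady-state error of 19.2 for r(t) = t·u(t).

15

One free integrator in G(s): this is a type 1 system.
K_v = lim_{s→0} s·G(s) = A / (3·6·16) = (1/288)·A.
e_ss = 1/K_v = 19.2 ⇒ K_v = 5/96 ⇒ A = (5/96)/(1/288) = 15.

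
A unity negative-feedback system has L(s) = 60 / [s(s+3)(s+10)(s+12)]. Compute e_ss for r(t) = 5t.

One free integrator in L(s): this is a type 1 system.
K_v = lim_{s→0} s·L(s) = 60 / (3·10·12) = 1/6.
e_ss = 5/K_v = 5/(1/6) = 30.

30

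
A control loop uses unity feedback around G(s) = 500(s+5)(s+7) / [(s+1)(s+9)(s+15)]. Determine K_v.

0

System type = 0 (no poles at s=0).
K_v = lim_{s→0} s·G(s) = 0 (the extra factor of s kills the finite limit).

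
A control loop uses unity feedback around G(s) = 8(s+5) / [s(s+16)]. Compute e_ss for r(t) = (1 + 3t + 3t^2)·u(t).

infinity

System type = 1 (one pole at s=0). Treating each term separately:
  • 1: tracked with zero error.
  • 3t: e_ss = 3/K_v with K_v=2.5 → 1.2.
  • 3t^2: a type-1 system cannot track it, e_ss → ∞.
The unbounded component dominates.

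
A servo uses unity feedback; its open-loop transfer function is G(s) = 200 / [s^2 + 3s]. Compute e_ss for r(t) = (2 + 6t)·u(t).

0.09

Lowest-order denominator term is 3s, so the open loop has 1 pole at the origin → type 1 system. Treating each term separately:
  • 2: tracked with zero error.
  • 6t: e_ss = 6/K_v with K_v=200/3 → 0.09.
Total e_ss = 0.09.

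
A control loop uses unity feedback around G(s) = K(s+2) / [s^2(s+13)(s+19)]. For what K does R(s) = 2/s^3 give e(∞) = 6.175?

G(s) has two factors of s in the denominator, so the system is type 2.
K_a = lim_{s→0} s^2·G(s) = K·2 / (13·19) = (2/247)·K.
e_ss = 2/K_a = 6.175 ⇒ K_a = 80/247 ⇒ K = (80/247)/(2/247) = 40.

40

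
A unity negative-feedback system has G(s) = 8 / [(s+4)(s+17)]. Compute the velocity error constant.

0

G(s) has no factors of s in the denominator, so the system is type 0.
K_v = lim_{s→0} s·G(s) = 0 (the extra factor of s kills the finite limit).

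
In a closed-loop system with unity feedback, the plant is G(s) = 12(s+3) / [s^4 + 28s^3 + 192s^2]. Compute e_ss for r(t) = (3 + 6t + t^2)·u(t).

Factoring s^2 from the denominator leaves a polynomial with constant term 192, so the system is type 2. Taking each input component in turn:
  • 3: tracked with zero error.
  • 6t: tracked with zero error.
  • t^2: e_ss = 2/K_a with K_a=0.1875 → 32/3.
Total e_ss = 32/3.

32/3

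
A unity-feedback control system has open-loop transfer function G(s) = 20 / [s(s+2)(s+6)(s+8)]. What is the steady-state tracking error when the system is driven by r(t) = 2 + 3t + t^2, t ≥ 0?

infinity

G(s) has one factor of s in the denominator, so the system is type 1. By superposition:
  • 2: tracked with zero error.
  • 3t: e_ss = 3/K_v with K_v=5/24 → 14.4.
  • t^2: a type-1 system cannot track it, e_ss → ∞.
The unbounded component dominates.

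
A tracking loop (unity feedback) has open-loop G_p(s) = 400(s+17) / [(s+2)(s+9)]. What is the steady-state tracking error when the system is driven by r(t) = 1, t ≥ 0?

9/3409

The open loop has no poles at the origin → type 0 system.
K_p = lim_{s→0} G_p(s) = 400·17 / (2·9) = 3400/9.
e_ss = 1/(1 + K_p) = 1/(3409/9) = 9/3409.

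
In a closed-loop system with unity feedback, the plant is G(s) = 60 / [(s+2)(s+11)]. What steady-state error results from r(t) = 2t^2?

infinity

G(s) has no factors of s in the denominator, so the system is type 0.
K_a = lim_{s→0} s^2·G(s) = 0; the steady-state error to this parabolic input grows without bound.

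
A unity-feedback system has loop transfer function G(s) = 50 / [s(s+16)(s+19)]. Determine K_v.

25/152

One free integrator in G(s): this is a type 1 system.
K_v = lim_{s→0} s·G(s) = 50 / (16·19) = 25/152.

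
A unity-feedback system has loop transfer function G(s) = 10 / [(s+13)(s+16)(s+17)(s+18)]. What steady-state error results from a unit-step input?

The open loop has no poles at the origin → type 0 system.
K_p = lim_{s→0} G(s) = 10 / (13·16·17·18) = 5/31824.
e_ss = 1/(1 + K_p) = 1/(31829/31824) = 31824/31829.

31824/31829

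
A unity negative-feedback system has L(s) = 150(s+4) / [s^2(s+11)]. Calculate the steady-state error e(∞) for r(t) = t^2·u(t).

L(s) has two factors of s in the denominator, so the system is type 2.
K_a = lim_{s→0} s^2·L(s) = 150·4 / (11) = 600/11.
r(t) = t^2 gives R(s) = 2/s^3.
e_ss = 2/K_a = 2/(600/11) = 11/300.

11/300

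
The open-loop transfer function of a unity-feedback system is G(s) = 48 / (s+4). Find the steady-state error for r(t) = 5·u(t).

The open loop has no poles at the origin → type 0 system.
K_p = lim_{s→0} G(s) = 48 / (4) = 12.
e_ss = 5/(1 + K_p) = 5/13.

5/13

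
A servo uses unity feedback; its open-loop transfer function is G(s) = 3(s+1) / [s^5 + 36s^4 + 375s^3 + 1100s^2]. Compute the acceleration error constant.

Factoring s^2 from the denominator leaves a polynomial with constant term 1100, so the system is type 2.
K_a = lim_{s→0} s^2·G(s) = 3·1 / 1100 = 3/1100.

3/1100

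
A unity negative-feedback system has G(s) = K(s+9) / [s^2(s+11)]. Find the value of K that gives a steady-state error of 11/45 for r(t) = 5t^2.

System type = 2 (two poles at s=0).
K_a = lim_{s→0} s^2·G(s) = K·9 / (11) = (9/11)·K.
e_ss = 10/K_a = 11/45 ⇒ K_a = 450/11 ⇒ K = (450/11)/(9/11) = 50.

50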